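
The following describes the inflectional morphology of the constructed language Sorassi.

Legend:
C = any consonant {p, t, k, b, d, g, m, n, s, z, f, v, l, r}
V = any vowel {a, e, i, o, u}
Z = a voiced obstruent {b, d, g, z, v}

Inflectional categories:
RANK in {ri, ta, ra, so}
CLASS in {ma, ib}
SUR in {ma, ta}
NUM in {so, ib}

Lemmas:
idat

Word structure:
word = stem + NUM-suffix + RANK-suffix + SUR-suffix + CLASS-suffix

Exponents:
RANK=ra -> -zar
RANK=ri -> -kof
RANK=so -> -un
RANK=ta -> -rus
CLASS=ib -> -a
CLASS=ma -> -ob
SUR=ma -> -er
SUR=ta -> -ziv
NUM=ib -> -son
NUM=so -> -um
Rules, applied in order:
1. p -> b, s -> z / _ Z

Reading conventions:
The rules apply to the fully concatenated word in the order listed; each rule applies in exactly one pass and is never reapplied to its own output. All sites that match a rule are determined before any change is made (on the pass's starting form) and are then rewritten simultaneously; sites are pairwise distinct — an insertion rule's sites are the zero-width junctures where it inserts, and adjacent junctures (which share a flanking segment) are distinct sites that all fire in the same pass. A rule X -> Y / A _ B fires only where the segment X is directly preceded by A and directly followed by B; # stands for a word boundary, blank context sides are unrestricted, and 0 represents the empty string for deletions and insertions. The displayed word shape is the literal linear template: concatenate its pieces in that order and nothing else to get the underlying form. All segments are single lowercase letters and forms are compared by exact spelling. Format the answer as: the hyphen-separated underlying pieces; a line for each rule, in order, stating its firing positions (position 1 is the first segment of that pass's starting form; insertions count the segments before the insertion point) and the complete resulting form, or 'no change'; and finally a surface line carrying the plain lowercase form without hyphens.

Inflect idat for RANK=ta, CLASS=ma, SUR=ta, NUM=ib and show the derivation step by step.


underlying: idat-son-rus-ziv-ob
1. p -> b, s -> z / _ Z: fires at position(s) 10: idatsonruzzivob
surface: idatsonruzzivob


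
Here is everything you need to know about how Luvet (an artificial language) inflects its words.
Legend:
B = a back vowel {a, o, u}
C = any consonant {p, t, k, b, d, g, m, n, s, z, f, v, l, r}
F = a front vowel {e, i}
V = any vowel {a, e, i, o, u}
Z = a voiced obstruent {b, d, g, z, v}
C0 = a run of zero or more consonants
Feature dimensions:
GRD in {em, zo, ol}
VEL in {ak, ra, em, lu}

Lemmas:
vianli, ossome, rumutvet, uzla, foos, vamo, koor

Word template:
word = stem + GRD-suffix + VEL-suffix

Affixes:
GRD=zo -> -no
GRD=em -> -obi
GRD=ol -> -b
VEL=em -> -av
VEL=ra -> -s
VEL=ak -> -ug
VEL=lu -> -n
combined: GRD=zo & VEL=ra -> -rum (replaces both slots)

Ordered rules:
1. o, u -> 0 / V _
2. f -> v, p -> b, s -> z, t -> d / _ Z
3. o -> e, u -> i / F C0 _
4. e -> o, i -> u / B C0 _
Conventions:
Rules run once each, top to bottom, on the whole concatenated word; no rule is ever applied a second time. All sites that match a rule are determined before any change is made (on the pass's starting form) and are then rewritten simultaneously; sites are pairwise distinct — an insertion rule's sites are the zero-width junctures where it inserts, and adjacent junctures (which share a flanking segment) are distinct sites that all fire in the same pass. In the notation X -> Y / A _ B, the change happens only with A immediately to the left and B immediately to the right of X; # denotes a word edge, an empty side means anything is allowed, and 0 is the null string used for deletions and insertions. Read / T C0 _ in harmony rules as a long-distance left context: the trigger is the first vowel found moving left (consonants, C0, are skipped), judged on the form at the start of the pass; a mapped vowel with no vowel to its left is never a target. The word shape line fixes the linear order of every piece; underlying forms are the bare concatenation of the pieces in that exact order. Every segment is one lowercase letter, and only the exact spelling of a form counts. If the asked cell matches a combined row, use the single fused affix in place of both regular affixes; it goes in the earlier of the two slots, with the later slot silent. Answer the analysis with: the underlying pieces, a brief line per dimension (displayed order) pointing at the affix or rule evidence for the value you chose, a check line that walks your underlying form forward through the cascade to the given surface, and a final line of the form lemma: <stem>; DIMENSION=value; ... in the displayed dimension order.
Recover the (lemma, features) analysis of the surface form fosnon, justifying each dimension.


underlying: foos-no-n
GRD=zo - signalled by the affix -no
VEL=lu - signalled by the affix -n
check: foosnon -> fosnon -> fosnon -> fosnon -> fosnon
lemma: foos; GRD=zo; VEL=lu


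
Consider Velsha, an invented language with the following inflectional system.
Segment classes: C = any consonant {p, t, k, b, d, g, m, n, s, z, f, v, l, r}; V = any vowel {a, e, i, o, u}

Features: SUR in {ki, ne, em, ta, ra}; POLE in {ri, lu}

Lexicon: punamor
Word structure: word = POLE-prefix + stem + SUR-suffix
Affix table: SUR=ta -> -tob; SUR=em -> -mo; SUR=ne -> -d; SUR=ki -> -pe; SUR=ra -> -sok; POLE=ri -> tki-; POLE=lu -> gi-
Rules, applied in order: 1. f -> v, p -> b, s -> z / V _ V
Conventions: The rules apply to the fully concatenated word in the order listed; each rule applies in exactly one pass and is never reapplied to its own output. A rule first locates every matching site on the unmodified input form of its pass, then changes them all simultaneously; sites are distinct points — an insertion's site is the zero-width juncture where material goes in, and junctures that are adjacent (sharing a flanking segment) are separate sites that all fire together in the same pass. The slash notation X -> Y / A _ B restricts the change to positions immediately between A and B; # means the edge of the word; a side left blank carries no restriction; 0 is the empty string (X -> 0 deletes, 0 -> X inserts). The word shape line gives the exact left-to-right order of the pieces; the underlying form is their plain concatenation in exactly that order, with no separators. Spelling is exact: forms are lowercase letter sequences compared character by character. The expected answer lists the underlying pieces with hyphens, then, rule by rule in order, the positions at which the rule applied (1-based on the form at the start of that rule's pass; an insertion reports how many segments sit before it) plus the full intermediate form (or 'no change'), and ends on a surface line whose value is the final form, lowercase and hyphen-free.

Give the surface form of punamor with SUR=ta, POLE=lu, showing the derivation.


underlying: gi-punamor-tob
1. f -> v, p -> b, s -> z / V _ V: fires at position(s) 3: gibunamortob
surface: gibunamortob


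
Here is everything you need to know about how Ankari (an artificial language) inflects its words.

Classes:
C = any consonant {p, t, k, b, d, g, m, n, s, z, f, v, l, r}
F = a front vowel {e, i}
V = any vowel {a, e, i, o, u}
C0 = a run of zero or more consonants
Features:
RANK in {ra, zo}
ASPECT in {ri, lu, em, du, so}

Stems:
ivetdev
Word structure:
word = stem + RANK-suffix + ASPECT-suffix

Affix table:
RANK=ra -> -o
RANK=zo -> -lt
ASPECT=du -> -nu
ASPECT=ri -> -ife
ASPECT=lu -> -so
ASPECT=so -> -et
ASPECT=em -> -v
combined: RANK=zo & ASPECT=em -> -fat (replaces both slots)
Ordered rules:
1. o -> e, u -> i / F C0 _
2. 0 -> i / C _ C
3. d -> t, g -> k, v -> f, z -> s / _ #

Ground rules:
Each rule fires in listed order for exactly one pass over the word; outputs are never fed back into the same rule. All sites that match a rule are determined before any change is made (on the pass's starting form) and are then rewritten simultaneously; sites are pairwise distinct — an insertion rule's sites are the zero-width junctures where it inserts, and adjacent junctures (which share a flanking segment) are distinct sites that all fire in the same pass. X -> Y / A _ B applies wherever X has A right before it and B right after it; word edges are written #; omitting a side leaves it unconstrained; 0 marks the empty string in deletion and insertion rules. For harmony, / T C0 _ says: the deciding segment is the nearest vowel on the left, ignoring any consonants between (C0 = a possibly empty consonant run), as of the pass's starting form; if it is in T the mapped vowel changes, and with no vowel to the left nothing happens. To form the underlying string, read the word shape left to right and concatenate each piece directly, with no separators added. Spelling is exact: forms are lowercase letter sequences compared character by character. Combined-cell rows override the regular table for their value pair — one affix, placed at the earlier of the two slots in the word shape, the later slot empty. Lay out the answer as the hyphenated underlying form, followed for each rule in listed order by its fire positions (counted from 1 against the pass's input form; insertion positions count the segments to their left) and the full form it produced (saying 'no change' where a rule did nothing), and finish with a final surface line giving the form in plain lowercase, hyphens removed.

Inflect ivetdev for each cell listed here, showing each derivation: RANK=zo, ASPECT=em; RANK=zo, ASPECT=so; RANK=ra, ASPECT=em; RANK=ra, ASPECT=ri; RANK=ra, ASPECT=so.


cell RANK=zo, ASPECT=em:
underlying: ivetdev-fat
1. o -> e, u -> i / F C0 _: no change
2. 0 -> i / C _ C: inserts after position(s) 4, 7: ivetidevifat
3. d -> t, g -> k, v -> f, z -> s / _ #: no change
surface: ivetidevifat

cell RANK=zo, ASPECT=so:
underlying: ivetdev-lt-et
1. o -> e, u -> i / F C0 _: no change
2. 0 -> i / C _ C: inserts after position(s) 4, 7, 8: ivetidevilitet
3. d -> t, g -> k, v -> f, z -> s / _ #: no change
surface: ivetidevilitet

cell RANK=ra, ASPECT=em:
underlying: ivetdev-o-v
1. o -> e, u -> i / F C0 _: fires at position(s) 8: ivetdevev
2. 0 -> i / C _ C: inserts after position(s) 4: ivetidevev
3. d -> t, g -> k, v -> f, z -> s / _ #: fires at position(s) 10: ivetidevef
surface: ivetidevef

cell RANK=ra, ASPECT=ri:
underlying: ivetdev-o-ife
1. o -> e, u -> i / F C0 _: fires at position(s) 8: ivetdeveife
2. 0 -> i / C _ C: inserts after position(s) 4: ivetideveife
3. d -> t, g -> k, v -> f, z -> s / _ #: no change
surface: ivetideveife

cell RANK=ra, ASPECT=so:
underlying: ivetdev-o-et
1. o -> e, u -> i / F C0 _: fires at position(s) 8: ivetdeveet
2. 0 -> i / C _ C: inserts after position(s) 4: ivetideveet
3. d -> t, g -> k, v -> f, z -> s / _ #: no change
surface: ivetideveet


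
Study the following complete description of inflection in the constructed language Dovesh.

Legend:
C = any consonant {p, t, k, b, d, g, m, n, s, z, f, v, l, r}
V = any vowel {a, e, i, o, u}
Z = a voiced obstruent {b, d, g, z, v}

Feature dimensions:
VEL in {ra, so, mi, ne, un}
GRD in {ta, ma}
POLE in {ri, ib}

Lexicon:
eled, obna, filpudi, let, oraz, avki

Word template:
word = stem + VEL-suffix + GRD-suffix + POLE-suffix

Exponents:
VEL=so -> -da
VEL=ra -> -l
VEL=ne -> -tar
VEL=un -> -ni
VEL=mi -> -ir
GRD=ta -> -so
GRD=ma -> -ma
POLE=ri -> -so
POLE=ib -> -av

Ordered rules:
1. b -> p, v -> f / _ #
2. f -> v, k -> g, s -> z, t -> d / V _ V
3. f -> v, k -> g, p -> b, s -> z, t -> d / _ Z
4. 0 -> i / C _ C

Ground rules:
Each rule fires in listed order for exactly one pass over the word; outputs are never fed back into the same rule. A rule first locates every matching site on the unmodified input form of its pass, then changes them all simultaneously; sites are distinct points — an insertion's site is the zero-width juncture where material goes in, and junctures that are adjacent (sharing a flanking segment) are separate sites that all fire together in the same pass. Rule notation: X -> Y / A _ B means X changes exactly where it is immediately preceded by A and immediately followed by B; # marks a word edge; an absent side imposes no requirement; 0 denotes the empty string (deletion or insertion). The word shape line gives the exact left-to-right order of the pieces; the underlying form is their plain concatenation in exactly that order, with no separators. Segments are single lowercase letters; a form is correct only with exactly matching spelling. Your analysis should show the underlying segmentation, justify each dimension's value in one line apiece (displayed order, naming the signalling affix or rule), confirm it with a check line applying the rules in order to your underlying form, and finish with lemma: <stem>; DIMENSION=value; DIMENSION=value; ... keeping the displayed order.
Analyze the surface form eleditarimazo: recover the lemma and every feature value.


underlying: eled-tar-ma-so
VEL=ne - signalled by the affix -tar
GRD=ma - signalled by the affix -ma
POLE=ri - signalled by the affix -so
check: eledtarmaso -> eledtarmaso -> eledtarmazo -> eledtarmazo -> eleditarimazo
lemma: eled; VEL=ne; GRD=ma; POLE=ri


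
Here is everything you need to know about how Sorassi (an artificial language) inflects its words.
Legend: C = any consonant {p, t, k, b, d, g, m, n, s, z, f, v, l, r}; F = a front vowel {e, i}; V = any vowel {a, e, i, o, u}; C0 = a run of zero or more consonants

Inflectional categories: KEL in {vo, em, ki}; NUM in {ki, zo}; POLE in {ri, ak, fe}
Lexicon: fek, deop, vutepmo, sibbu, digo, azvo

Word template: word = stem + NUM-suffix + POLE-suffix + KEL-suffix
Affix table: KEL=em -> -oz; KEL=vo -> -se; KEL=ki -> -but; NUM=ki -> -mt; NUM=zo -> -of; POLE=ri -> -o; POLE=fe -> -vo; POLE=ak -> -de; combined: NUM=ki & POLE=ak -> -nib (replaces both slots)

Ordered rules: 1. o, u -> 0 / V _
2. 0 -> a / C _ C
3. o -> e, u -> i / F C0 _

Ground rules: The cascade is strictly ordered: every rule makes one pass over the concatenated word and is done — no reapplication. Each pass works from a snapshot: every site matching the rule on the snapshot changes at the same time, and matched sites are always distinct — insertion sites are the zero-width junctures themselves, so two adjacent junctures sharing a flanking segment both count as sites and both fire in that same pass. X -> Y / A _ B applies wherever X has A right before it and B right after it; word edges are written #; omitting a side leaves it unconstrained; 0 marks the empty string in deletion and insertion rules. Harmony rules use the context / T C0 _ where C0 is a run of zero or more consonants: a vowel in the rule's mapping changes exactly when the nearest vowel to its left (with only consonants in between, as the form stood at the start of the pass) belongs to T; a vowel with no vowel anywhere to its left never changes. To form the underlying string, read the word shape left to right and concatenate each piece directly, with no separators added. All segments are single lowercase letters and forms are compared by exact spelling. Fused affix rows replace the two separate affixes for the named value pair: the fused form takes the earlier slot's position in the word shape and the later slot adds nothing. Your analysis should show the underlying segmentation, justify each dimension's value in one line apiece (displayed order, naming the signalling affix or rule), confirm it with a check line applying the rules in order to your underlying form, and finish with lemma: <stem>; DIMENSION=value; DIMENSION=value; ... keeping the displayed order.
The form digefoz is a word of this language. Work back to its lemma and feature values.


underlying: digo-of-o-oz
KEL=em - signalled by the affix -oz
NUM=zo - signalled by the affix -of
POLE=ri - signalled by the affix -o
check: digoofooz -> digofoz -> digofoz -> digefoz
lemma: digo; KEL=em; NUM=zo; POLE=ri


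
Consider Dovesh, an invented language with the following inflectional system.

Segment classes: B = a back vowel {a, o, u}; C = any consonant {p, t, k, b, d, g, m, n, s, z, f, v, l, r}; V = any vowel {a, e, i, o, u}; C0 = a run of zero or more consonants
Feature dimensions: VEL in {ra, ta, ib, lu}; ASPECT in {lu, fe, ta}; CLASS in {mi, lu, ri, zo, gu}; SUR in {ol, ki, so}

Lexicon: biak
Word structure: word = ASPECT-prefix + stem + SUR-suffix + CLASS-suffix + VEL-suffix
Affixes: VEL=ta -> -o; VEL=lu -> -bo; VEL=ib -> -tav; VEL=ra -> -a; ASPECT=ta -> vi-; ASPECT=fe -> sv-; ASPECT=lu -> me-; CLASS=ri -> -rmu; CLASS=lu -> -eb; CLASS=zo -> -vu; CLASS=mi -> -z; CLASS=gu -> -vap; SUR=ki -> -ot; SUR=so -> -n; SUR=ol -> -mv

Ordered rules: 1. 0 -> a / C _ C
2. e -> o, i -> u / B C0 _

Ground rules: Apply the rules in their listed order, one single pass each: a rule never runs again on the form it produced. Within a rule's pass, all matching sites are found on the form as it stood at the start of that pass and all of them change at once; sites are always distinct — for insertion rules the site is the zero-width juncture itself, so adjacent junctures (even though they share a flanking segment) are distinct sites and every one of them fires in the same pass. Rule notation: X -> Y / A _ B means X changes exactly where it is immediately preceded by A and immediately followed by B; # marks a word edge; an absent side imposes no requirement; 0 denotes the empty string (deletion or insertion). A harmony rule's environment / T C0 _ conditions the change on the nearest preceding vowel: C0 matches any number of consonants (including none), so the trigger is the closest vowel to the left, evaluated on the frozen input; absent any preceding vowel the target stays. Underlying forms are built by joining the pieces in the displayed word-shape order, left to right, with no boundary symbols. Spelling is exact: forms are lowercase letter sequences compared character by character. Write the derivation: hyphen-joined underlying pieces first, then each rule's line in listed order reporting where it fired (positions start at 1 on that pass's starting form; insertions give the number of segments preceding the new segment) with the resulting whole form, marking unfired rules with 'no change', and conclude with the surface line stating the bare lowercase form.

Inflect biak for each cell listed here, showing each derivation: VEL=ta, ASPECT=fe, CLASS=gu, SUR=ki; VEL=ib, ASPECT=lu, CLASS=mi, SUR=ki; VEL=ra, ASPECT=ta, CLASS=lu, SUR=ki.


cell VEL=ta, ASPECT=fe, CLASS=gu, SUR=ki:
underlying: sv-biak-ot-vap-o
1. 0 -> a / C _ C: inserts after position(s) 1, 2, 8: savabiakotavapo
2. e -> o, i -> u / B C0 _: fires at position(s) 6: savabuakotavapo
surface: savabuakotavapo

cell VEL=ib, ASPECT=lu, CLASS=mi, SUR=ki:
underlying: me-biak-ot-z-tav
1. 0 -> a / C _ C: inserts after position(s) 8, 9: mebiakotazatav
2. e -> o, i -> u / B C0 _: no change
surface: mebiakotazatav

cell VEL=ra, ASPECT=ta, CLASS=lu, SUR=ki:
underlying: vi-biak-ot-eb-a
1. 0 -> a / C _ C: no change
2. e -> o, i -> u / B C0 _: fires at position(s) 9: vibiakotoba
surface: vibiakotoba


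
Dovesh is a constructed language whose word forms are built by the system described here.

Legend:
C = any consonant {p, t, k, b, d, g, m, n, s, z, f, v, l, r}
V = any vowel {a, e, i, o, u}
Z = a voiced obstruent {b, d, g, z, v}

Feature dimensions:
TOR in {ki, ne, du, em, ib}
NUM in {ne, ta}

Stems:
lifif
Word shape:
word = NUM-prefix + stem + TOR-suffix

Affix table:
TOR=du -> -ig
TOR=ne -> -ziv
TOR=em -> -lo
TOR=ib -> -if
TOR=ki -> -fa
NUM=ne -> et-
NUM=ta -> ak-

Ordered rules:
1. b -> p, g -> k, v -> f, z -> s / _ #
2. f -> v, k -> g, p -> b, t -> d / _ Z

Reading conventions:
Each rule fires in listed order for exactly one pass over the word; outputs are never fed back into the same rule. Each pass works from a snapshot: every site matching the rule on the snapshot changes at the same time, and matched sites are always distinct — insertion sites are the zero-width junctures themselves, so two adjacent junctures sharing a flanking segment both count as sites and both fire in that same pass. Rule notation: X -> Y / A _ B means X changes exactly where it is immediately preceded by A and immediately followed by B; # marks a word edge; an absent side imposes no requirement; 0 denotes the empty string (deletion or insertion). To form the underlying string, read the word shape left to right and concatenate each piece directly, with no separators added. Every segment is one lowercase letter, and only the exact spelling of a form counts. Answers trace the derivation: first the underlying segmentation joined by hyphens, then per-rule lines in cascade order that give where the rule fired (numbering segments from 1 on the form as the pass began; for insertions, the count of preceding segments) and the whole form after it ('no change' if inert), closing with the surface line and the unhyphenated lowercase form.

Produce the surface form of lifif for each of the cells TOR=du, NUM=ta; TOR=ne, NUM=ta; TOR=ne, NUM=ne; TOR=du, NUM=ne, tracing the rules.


cell TOR=du, NUM=ta:
underlying: ak-lifif-ig
1. b -> p, g -> k, v -> f, z -> s / _ #: fires at position(s) 9: aklififik
2. f -> v, k -> g, p -> b, t -> d / _ Z: no change
surface: aklififik

cell TOR=ne, NUM=ta:
underlying: ak-lifif-ziv
1. b -> p, g -> k, v -> f, z -> s / _ #: fires at position(s) 10: aklififzif
2. f -> v, k -> g, p -> b, t -> d / _ Z: fires at position(s) 7: aklifivzif
surface: aklifivzif

cell TOR=ne, NUM=ne:
underlying: et-lifif-ziv
1. b -> p, g -> k, v -> f, z -> s / _ #: fires at position(s) 10: etlififzif
2. f -> v, k -> g, p -> b, t -> d / _ Z: fires at position(s) 7: etlifivzif
surface: etlifivzif

cell TOR=du, NUM=ne:
underlying: et-lifif-ig
1. b -> p, g -> k, v -> f, z -> s / _ #: fires at position(s) 9: etlififik
2. f -> v, k -> g, p -> b, t -> d / _ Z: no change
surface: etlififik


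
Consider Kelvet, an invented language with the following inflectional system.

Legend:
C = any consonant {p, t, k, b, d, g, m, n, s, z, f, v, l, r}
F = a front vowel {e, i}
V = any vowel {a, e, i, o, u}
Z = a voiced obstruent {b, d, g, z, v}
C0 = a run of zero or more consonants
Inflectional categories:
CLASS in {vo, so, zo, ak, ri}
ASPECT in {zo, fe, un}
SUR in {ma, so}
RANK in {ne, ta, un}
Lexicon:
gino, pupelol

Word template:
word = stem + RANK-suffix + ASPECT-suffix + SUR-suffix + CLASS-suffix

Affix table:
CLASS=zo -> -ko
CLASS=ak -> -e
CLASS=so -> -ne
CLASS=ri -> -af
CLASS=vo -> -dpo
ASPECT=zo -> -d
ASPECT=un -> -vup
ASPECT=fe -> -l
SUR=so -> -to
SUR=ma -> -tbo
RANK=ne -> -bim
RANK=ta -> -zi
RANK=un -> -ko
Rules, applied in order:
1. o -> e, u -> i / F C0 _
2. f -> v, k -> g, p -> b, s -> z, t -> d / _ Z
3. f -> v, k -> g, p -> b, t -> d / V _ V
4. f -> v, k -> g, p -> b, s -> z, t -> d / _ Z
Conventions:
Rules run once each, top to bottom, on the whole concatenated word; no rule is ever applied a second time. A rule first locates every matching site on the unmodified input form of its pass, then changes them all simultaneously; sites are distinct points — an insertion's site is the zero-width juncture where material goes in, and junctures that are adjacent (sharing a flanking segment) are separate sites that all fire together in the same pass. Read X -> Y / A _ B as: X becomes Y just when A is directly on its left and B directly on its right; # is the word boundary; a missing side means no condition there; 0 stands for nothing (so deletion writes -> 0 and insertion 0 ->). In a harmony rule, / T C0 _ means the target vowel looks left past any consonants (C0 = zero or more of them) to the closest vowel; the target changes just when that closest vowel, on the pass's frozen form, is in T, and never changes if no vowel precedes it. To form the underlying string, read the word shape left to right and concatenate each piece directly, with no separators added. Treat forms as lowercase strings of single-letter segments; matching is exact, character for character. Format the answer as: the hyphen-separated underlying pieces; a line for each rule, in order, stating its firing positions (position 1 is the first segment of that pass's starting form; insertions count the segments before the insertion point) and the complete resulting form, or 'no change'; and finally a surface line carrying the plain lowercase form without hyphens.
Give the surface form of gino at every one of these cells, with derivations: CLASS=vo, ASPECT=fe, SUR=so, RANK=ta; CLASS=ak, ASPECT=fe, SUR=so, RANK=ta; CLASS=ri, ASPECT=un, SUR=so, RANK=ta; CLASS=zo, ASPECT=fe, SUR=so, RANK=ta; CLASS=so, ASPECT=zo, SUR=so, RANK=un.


cell CLASS=vo, ASPECT=fe, SUR=so, RANK=ta:
underlying: gino-zi-l-to-dpo
1. o -> e, u -> i / F C0 _: fires at position(s) 4, 9: gineziltedpo
2. f -> v, k -> g, p -> b, s -> z, t -> d / _ Z: no change
3. f -> v, k -> g, p -> b, t -> d / V _ V: no change
4. f -> v, k -> g, p -> b, s -> z, t -> d / _ Z: no change
surface: gineziltedpo

cell CLASS=ak, ASPECT=fe, SUR=so, RANK=ta:
underlying: gino-zi-l-to-e
1. o -> e, u -> i / F C0 _: fires at position(s) 4, 9: gineziltee
2. f -> v, k -> g, p -> b, s -> z, t -> d / _ Z: no change
3. f -> v, k -> g, p -> b, t -> d / V _ V: no change
4. f -> v, k -> g, p -> b, s -> z, t -> d / _ Z: no change
surface: gineziltee

cell CLASS=ri, ASPECT=un, SUR=so, RANK=ta:
underlying: gino-zi-vup-to-af
1. o -> e, u -> i / F C0 _: fires at position(s) 4, 8: gineziviptoaf
2. f -> v, k -> g, p -> b, s -> z, t -> d / _ Z: no change
3. f -> v, k -> g, p -> b, t -> d / V _ V: no change
4. f -> v, k -> g, p -> b, s -> z, t -> d / _ Z: no change
surface: gineziviptoaf

cell CLASS=zo, ASPECT=fe, SUR=so, RANK=ta:
underlying: gino-zi-l-to-ko
1. o -> e, u -> i / F C0 _: fires at position(s) 4, 9: ginezilteko
2. f -> v, k -> g, p -> b, s -> z, t -> d / _ Z: no change
3. f -> v, k -> g, p -> b, t -> d / V _ V: fires at position(s) 10: gineziltego
4. f -> v, k -> g, p -> b, s -> z, t -> d / _ Z: no change
surface: gineziltego

cell CLASS=so, ASPECT=zo, SUR=so, RANK=un:
underlying: gino-ko-d-to-ne
1. o -> e, u -> i / F C0 _: fires at position(s) 4: ginekodtone
2. f -> v, k -> g, p -> b, s -> z, t -> d / _ Z: no change
3. f -> v, k -> g, p -> b, t -> d / V _ V: fires at position(s) 5: ginegodtone
4. f -> v, k -> g, p -> b, s -> z, t -> d / _ Z: no change
surface: ginegodtone


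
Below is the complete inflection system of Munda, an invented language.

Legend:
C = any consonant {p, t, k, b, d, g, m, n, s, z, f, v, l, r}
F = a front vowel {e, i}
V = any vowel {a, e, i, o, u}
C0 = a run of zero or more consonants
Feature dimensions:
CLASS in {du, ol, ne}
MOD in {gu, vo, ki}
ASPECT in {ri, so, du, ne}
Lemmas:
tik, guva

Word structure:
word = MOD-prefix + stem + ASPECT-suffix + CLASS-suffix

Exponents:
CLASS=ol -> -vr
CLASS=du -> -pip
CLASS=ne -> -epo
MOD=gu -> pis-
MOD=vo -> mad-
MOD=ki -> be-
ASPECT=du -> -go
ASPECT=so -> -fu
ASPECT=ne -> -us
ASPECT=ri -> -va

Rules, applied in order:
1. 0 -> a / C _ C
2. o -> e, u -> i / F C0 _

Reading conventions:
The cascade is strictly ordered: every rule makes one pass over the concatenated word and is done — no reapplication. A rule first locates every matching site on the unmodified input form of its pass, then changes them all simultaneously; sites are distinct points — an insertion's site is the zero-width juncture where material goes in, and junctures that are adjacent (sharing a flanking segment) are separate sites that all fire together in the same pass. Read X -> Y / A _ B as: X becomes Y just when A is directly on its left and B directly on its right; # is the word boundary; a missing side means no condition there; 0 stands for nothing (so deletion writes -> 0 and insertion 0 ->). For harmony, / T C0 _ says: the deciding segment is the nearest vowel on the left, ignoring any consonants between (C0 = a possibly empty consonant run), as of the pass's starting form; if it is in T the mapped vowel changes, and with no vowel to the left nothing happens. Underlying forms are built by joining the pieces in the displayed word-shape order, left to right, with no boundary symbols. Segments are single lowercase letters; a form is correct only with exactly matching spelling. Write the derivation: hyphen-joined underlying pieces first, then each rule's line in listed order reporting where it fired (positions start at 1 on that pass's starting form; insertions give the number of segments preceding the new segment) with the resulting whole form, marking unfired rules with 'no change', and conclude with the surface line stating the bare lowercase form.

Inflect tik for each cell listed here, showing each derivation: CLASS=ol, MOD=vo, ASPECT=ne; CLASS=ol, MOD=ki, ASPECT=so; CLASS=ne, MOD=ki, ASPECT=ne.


cell CLASS=ol, MOD=vo, ASPECT=ne:
underlying: mad-tik-us-vr
1. 0 -> a / C _ C: inserts after position(s) 3, 8, 9: madatikusavar
2. o -> e, u -> i / F C0 _: fires at position(s) 8: madatikisavar
surface: madatikisavar

cell CLASS=ol, MOD=ki, ASPECT=so:
underlying: be-tik-fu-vr
1. 0 -> a / C _ C: inserts after position(s) 5, 8: betikafuvar
2. o -> e, u -> i / F C0 _: no change
surface: betikafuvar

cell CLASS=ne, MOD=ki, ASPECT=ne:
underlying: be-tik-us-epo
1. 0 -> a / C _ C: no change
2. o -> e, u -> i / F C0 _: fires at position(s) 6, 10: betikisepe
surface: betikisepe


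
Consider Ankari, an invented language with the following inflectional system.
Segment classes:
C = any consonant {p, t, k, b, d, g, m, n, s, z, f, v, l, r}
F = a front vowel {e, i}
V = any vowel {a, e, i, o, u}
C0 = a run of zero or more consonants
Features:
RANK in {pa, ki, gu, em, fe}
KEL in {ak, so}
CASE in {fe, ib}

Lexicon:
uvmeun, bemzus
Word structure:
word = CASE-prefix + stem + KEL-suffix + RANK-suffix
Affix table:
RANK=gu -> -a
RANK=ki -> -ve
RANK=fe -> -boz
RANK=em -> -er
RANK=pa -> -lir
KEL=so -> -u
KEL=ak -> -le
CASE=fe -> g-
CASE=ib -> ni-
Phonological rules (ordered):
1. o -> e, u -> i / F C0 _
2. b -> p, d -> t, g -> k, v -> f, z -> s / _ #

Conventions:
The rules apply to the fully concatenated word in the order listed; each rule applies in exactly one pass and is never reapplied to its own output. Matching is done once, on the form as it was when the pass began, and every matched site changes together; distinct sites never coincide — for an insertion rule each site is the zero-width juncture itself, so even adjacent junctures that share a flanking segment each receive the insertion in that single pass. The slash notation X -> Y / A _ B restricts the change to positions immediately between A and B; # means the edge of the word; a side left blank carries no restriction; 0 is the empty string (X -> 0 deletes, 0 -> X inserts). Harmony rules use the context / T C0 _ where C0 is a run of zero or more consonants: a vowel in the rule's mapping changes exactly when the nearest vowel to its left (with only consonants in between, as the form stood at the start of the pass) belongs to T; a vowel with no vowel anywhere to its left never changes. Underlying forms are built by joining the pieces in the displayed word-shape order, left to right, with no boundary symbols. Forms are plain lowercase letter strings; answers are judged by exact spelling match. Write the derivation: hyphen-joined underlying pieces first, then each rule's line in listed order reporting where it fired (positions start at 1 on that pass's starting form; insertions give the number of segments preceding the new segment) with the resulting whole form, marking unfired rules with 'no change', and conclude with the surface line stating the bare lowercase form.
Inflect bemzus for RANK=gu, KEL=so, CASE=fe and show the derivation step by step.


underlying: g-bemzus-u-a
1. o -> e, u -> i / F C0 _: fires at position(s) 6: gbemzisua
2. b -> p, d -> t, g -> k, v -> f, z -> s / _ #: no change
surface: gbemzisua


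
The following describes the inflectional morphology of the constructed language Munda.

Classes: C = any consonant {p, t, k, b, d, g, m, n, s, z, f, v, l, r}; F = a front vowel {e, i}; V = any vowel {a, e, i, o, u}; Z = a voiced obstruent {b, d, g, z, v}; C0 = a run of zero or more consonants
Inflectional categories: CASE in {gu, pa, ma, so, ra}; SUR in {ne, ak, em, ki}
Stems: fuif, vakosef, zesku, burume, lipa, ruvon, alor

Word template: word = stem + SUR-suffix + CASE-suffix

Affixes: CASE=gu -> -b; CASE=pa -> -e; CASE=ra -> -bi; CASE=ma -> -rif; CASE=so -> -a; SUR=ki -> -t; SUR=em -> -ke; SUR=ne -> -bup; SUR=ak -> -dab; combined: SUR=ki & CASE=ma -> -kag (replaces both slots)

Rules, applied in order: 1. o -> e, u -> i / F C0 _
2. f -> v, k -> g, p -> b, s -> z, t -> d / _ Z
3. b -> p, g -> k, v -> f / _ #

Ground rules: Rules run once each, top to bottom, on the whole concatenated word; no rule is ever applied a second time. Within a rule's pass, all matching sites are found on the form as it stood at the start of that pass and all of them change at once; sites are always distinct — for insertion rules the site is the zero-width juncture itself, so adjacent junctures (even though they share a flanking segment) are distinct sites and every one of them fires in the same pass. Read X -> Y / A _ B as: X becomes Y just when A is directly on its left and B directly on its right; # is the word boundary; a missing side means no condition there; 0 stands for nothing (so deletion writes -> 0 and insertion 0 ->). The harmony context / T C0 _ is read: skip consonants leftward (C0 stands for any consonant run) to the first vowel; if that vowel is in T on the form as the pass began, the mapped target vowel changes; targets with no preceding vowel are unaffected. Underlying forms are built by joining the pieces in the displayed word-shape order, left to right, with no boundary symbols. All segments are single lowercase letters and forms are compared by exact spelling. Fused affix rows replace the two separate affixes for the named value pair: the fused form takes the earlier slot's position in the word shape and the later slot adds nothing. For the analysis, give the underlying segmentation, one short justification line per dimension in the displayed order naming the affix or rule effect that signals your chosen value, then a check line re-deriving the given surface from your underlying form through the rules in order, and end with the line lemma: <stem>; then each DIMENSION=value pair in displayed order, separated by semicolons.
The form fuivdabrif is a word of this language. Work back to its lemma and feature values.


underlying: fuif-dab-rif
CASE=ma - signalled by the affix -rif
SUR=ak - signalled by the affix -dab
check: fuifdabrif -> fuifdabrif -> fuivdabrif -> fuivdabrif
lemma: fuif; CASE=ma; SUR=ak


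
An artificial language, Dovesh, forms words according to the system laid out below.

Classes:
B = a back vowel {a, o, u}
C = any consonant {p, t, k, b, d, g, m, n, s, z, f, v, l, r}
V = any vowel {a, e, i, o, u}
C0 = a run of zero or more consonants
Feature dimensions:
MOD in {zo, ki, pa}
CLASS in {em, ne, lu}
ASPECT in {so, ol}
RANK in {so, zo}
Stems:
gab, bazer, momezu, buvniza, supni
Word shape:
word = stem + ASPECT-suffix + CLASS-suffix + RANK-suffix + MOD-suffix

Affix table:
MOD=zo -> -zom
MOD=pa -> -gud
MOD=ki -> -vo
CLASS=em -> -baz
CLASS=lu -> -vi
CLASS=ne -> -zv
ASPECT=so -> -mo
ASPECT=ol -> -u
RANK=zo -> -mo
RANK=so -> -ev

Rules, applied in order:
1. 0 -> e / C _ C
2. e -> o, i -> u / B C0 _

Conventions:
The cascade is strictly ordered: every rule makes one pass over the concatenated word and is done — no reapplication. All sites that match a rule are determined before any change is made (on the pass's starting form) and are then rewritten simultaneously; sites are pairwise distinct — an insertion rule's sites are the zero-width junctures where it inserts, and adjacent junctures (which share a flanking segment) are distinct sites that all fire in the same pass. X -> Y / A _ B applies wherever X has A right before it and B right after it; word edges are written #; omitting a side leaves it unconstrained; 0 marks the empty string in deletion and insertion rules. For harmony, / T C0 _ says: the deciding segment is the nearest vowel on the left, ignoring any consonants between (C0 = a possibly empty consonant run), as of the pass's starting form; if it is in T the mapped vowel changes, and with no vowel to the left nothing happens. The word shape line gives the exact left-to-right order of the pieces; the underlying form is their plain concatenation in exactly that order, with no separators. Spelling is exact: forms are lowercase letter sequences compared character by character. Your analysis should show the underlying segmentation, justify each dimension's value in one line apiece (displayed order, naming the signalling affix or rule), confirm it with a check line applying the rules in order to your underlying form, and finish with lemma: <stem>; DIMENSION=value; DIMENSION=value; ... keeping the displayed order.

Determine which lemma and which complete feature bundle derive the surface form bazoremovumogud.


underlying: bazer-mo-vi-mo-gud
MOD=pa - signalled by the affix -gud
CLASS=lu - signalled by the affix -vi
ASPECT=so - signalled by the affix -mo
RANK=zo - signalled by the affix -mo
check: bazermovimogud -> bazeremovimogud -> bazoremovumogud
lemma: bazer; MOD=pa; CLASS=lu; ASPECT=so; RANK=zo


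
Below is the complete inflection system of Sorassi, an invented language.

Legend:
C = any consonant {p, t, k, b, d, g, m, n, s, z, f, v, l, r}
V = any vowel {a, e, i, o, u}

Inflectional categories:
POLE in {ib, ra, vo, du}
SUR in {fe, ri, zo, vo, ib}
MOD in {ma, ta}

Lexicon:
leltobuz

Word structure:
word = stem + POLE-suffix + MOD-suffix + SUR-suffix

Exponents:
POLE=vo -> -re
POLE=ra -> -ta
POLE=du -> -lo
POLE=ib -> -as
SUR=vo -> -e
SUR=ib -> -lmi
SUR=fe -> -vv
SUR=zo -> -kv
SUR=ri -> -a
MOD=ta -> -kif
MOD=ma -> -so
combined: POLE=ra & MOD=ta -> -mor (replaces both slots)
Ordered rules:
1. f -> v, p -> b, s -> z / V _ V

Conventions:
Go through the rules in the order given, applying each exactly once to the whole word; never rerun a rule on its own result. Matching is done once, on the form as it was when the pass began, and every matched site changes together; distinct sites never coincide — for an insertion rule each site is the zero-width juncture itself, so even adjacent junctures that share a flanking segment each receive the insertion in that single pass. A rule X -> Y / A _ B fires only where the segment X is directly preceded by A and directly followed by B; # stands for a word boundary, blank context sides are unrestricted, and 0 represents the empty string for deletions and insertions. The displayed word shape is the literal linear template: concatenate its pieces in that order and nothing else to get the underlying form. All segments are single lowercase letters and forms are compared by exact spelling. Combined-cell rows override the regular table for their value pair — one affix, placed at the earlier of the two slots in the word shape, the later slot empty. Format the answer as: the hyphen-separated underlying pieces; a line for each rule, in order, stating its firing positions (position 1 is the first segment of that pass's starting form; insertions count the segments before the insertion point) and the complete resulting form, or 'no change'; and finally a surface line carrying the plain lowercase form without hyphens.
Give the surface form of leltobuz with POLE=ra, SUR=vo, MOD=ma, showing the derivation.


underlying: leltobuz-ta-so-e
1. f -> v, p -> b, s -> z / V _ V: fires at position(s) 11: leltobuztazoe
surface: leltobuztazoe


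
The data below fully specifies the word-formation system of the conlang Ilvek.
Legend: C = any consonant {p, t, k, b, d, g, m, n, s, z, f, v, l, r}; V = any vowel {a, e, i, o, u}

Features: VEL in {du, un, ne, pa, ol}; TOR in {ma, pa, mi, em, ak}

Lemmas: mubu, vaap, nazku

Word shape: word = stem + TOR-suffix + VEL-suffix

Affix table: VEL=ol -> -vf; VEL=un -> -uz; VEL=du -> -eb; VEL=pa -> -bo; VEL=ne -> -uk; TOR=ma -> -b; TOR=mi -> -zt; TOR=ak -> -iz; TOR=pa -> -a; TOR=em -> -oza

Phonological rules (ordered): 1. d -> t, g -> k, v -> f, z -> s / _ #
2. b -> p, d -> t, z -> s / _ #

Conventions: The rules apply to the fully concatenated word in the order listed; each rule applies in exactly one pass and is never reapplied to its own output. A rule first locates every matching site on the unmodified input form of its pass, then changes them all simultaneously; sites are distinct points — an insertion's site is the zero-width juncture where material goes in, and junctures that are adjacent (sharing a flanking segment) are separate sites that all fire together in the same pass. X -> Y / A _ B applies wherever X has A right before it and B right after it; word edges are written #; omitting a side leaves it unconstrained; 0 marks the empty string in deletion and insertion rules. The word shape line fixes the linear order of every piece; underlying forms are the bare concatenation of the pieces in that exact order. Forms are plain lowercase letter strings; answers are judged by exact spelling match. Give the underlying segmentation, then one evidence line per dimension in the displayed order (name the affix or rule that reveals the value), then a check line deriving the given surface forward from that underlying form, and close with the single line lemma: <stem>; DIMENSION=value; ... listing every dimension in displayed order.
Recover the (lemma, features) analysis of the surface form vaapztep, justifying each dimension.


underlying: vaap-zt-eb
VEL=du - signalled by the affix -eb
TOR=mi - signalled by the affix -zt
check: vaapzteb -> vaapzteb -> vaapztep
lemma: vaap; VEL=du; TOR=mi
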